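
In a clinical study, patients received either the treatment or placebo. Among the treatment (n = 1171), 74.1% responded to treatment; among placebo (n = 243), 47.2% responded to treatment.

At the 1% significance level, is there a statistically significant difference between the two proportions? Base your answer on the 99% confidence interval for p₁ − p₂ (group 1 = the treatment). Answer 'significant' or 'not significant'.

Each SE is √(p̂(1−p̂)/n): √(0.7410·0.2590/1171) = 0.01280 and √(0.4720·0.5280/243) = 0.03202.
SE(p̂₁ − p̂₂) = √(SE₁² + SE₂²) = √(0.00016384 + 0.0010252804) = 0.03448, since the two samples are independent.
At 99% confidence z* = 2.576; margin = 2.576 × 0.03448 = 0.08882.
The difference is 0.7410 − 0.4720 = 0.2690, so the interval is 0.2690 ± 0.08882 = (0.18018, 0.35782).
The interval (0.18018, 0.35782) does not contain 0, so the difference is significant.

significant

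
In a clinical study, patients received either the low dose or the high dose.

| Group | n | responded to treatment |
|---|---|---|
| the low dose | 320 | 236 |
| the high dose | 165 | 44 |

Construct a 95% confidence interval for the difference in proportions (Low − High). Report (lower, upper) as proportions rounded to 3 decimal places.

(0.388, 0.554)

First, p̂₁ = 236/320 = 0.7375; p̂₂ = 44/165 = 0.2667.
The two standard errors are √(0.7375×0.2625/320) = 0.02460 and √(0.2667×0.7333/165) = 0.03443.
Because the samples are independent, SE_diff = √(0.02460² + 0.03443²) = 0.04232.
Using z* = 1.960 for 95%, ME = 1.960 × 0.04232 = 0.08295.
p̂₁ − p̂₂ = 0.4708; interval 0.4708 ± 0.08295 gives (0.388, 0.554).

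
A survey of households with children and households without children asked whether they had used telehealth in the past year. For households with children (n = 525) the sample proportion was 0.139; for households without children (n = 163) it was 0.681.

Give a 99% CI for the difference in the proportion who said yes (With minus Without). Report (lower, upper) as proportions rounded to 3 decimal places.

(-0.644, -0.440)

SE₁ = √(p̂₁(1−p̂₁)/n₁) = √(0.1390·0.8610/525) = 0.01510; SE₂ = √(0.6810·0.3190/163) = 0.03651.
Independent samples: SE of the difference = √(SE₁² + SE₂²) = √(0.00022801 + 0.0013329801) = 0.03951.
z* for 99% confidence is 2.576, so the margin of error is 2.576 × 0.03951 = 0.10178.
Point estimate p̂₁ − p̂₂ = 0.1390 − 0.6810 = -0.5420.
-0.5420 ± 0.10178 → (-0.644, -0.440).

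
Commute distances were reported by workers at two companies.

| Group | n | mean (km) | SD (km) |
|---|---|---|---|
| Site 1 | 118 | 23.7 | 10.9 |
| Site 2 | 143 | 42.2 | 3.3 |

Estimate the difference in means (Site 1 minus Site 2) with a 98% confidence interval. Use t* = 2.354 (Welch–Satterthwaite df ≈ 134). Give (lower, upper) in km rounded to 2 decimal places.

(-20.95, -16.05)

SE₁ = s₁/√n₁ = 10.9/√118 = 1.0034; SE₂ = 3.3/√143 = 0.2760.
Independent samples, unequal variances: SE_diff = √(SE₁² + SE₂²) = √(1.00681156 + 0.076176) = 1.0407.
t* = 2.354, so margin of error = 2.354 × 1.0407 = 2.4498.
Difference in means = 23.7 − 42.2 = -18.5000.
-18.5000 ± 2.4498 → (-20.95, -16.05).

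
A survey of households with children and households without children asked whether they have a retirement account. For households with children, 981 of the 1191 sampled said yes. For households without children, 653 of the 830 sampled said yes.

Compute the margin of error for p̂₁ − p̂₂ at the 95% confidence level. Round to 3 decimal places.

0.035

p̂₁ = 981/1191 = 0.8237 and p̂₂ = 653/830 = 0.7867.
SE₁ = √(p̂₁(1−p̂₁)/n₁) = √(0.8237·0.1763/1191) = 0.01104; SE₂ = √(0.7867·0.2133/830) = 0.01422.
Independent samples: SE of the difference = √(SE₁² + SE₂²) = √(0.0001218816 + 0.0002022084) = 0.01800.
z* for 95% confidence is 1.960, so the margin of error is 1.960 × 0.01800 = 0.03528.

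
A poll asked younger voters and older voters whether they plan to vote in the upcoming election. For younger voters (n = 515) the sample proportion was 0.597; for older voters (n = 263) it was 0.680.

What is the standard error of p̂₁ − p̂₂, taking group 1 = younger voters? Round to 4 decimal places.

0.0360

Each SE is √(p̂(1−p̂)/n): √(0.5970·0.4030/515) = 0.02161 and √(0.6800·0.3200/263) = 0.02876.
SE(p̂₁ − p̂₂) = √(SE₁² + SE₂²) = √(0.0004669921 + 0.0008271376) = 0.03597, since the two samples are independent.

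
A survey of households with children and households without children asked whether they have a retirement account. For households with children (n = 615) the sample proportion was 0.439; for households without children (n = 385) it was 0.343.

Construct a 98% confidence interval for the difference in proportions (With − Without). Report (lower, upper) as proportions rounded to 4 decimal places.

SE₁ = √(p̂₁(1−p̂₁)/n₁) = √(0.4390·0.5610/615) = 0.02001; SE₂ = √(0.3430·0.6570/385) = 0.02419.
Independent samples: SE of the difference = √(SE₁² + SE₂²) = √(0.0004004001 + 0.0005851561) = 0.03139.
z* for 98% confidence is 2.326, so the margin of error is 2.326 × 0.03139 = 0.07301.
Point estimate p̂₁ − p̂₂ = 0.4390 − 0.3430 = 0.0960.
0.0960 ± 0.07301 → (0.0230, 0.1690).

(0.0230, 0.1690)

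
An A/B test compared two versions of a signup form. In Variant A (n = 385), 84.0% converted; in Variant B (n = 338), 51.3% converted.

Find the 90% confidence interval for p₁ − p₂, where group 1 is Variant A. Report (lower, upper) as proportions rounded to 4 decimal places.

Each SE is √(p̂(1−p̂)/n): √(0.8400·0.1600/385) = 0.01868 and √(0.5130·0.4870/338) = 0.02719.
SE(p̂₁ − p̂₂) = √(SE₁² + SE₂²) = √(0.0003489424 + 0.0007392961) = 0.03299, since the two samples are independent.
At 90% confidence z* = 1.645; margin = 1.645 × 0.03299 = 0.05427.
The difference is 0.8400 − 0.5130 = 0.3270, so the interval is 0.3270 ± 0.05427 = (0.2727, 0.3813).

(0.2727, 0.3813)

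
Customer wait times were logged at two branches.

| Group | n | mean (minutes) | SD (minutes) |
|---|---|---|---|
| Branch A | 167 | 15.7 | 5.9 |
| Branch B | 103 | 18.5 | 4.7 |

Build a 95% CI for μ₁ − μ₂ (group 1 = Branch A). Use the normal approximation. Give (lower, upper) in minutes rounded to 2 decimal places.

(-4.07, -1.53)

Per-group SEs: s₁/√n₁ = 5.9/√167 = 0.4566, s₂/√n₂ = 4.7/√103 = 0.4631.
Unpooled SE of the difference: √(0.20848356 + 0.21446161) = 0.6503.
Margin of error = z* · SE = 1.960 × 0.6503 = 1.2746.
x̄₁ − x̄₂ = 15.7 − 18.5 = -2.8000.
CI: -2.8000 ± 1.2746 = (-4.07, -1.53).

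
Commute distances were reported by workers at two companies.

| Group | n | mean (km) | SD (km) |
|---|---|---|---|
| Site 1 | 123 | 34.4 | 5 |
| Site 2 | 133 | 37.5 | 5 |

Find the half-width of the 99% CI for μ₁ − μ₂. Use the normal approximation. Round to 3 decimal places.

SE₁ = s₁/√n₁ = 5/√123 = 0.4508; SE₂ = 5/√133 = 0.4336.
Independent samples, unequal variances: SE_diff = √(SE₁² + SE₂²) = √(0.20322064 + 0.18800896) = 0.6255.
z* = 2.576, so margin of error = 2.576 × 0.6255 = 1.6113.

1.611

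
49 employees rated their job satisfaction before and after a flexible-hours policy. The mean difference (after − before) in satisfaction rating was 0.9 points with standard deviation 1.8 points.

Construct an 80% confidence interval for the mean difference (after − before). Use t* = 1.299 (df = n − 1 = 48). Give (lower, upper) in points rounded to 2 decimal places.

(0.57, 1.23)

This is a matched-pairs design, so SE = s_d/√n = 1.8/√49 = 0.2571.
Margin = 1.299 × 0.2571 = 0.3340; the interval is 0.9 ± 0.3340 = (0.57, 1.23).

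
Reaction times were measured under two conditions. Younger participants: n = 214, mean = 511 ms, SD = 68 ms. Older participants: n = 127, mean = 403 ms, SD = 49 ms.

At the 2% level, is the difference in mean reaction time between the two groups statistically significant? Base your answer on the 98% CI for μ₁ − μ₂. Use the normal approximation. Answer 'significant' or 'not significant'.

Per-group SEs: s₁/√n₁ = 68/√214 = 4.6484, s₂/√n₂ = 49/√127 = 4.3480.
Unpooled SE of the difference: √(21.60762256 + 18.905104) = 6.3650.
Margin of error = z* · SE = 2.326 × 6.3650 = 14.8050.
x̄₁ − x̄₂ = 511 − 403 = 108.0000.
CI: 108.0000 ± 14.8050 = (93.1950, 122.8050).
The interval (93.1950, 122.8050) does not contain 0, so the difference is significant.

significant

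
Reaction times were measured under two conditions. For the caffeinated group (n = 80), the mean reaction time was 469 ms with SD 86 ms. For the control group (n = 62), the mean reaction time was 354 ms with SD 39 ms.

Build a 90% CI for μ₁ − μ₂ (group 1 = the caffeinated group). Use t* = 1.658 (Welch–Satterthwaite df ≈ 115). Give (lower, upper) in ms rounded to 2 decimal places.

SE₁ = s₁/√n₁ = 86/√80 = 9.6151; SE₂ = 39/√62 = 4.9530.
Independent samples, unequal variances: SE_diff = √(SE₁² + SE₂²) = √(92.45014801 + 24.532209) = 10.8158.
t* = 1.658, so margin of error = 1.658 × 10.8158 = 17.9326.
Difference in means = 469 − 354 = 115.0000.
115.0000 ± 17.9326 → (97.07, 132.93).

(97.07, 132.93)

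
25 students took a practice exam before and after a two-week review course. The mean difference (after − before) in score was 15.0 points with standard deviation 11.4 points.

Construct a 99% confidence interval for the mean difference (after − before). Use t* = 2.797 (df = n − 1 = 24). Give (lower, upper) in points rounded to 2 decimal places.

Paired design: SE = s_d/√n = 11.4/√25 = 2.2800.
t* = 2.797; margin of error = 2.797 × 2.2800 = 6.3772.
15.0 ± 6.3772 → (8.62, 21.38).

(8.62, 21.38)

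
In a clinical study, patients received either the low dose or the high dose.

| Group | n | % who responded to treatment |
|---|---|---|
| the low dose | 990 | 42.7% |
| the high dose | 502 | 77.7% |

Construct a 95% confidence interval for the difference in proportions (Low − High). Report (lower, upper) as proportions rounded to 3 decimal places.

(-0.398, -0.302)

SE₁ = √(p̂₁(1−p̂₁)/n₁) = √(0.4270·0.5730/990) = 0.01572; SE₂ = √(0.7770·0.2230/502) = 0.01858.
Independent samples: SE of the difference = √(SE₁² + SE₂²) = √(0.0002471184 + 0.0003452164) = 0.02434.
z* for 95% confidence is 1.960, so the margin of error is 1.960 × 0.02434 = 0.04771.
Point estimate p̂₁ − p̂₂ = 0.4270 − 0.7770 = -0.3500.
-0.3500 ± 0.04771 → (-0.398, -0.302).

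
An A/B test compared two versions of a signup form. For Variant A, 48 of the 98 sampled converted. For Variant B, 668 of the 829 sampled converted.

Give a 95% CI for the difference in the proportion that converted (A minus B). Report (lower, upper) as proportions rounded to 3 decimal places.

p̂₁ = 48/98 = 0.4898 and p̂₂ = 668/829 = 0.8058.
SE₁ = √(p̂₁(1−p̂₁)/n₁) = √(0.4898·0.5102/98) = 0.05050; SE₂ = √(0.8058·0.1942/829) = 0.01374.
Independent samples: SE of the difference = √(SE₁² + SE₂²) = √(0.00255025 + 0.0001887876) = 0.05234.
z* for 95% confidence is 1.960, so the margin of error is 1.960 × 0.05234 = 0.10259.
Point estimate p̂₁ − p̂₂ = 0.4898 − 0.8058 = -0.3160.
-0.3160 ± 0.10259 → (-0.419, -0.213).

(-0.419, -0.213)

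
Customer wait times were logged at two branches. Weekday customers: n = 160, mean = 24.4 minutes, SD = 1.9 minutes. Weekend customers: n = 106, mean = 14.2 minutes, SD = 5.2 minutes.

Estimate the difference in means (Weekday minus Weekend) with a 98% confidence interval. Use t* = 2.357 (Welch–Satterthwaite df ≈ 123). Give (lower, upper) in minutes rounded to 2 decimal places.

SE₁ = s₁/√n₁ = 1.9/√160 = 0.1502; SE₂ = 5.2/√106 = 0.5051.
Independent samples, unequal variances: SE_diff = √(SE₁² + SE₂²) = √(0.02256004 + 0.25512601) = 0.5270.
t* = 2.357, so margin of error = 2.357 × 0.5270 = 1.2421.
Difference in means = 24.4 − 14.2 = 10.2000.
10.2000 ± 1.2421 → (8.96, 11.44).

(8.96, 11.44)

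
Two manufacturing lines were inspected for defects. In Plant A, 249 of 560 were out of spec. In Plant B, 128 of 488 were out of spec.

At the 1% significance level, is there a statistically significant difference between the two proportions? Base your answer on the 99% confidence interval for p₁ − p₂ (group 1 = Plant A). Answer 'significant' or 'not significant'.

First, p̂₁ = 249/560 = 0.4446; p̂₂ = 128/488 = 0.2623.
The two standard errors are √(0.4446×0.5554/560) = 0.02100 and √(0.2623×0.7377/488) = 0.01991.
Because the samples are independent, SE_diff = √(0.02100² + 0.01991²) = 0.02894.
Using z* = 2.576 for 99%, ME = 2.576 × 0.02894 = 0.07455.
p̂₁ − p̂₂ = 0.1823; interval 0.1823 ± 0.07455 gives (0.10775, 0.25685).
The interval (0.10775, 0.25685) does not contain 0, so the difference is significant.

significant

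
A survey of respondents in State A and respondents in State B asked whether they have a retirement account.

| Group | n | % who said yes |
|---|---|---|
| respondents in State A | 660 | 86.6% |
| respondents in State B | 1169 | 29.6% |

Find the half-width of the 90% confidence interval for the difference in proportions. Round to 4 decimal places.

The two standard errors are √(0.8660×0.1340/660) = 0.01326 and √(0.2960×0.7040/1169) = 0.01335.
Because the samples are independent, SE_diff = √(0.01326² + 0.01335²) = 0.01882.
Using z* = 1.645 for 90%, ME = 1.645 × 0.01882 = 0.03096.

0.0310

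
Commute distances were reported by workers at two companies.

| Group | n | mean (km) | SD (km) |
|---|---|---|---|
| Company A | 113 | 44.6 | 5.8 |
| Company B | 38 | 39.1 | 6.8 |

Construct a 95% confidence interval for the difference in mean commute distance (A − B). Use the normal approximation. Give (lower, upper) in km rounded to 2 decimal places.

(3.09, 7.91)

Standard errors of each mean: 5.8/√113 = 0.5456 and 6.8/√38 = 1.1031.
SE(x̄₁ − x̄₂) = √(0.5456² + 1.1031²) = 1.2307 for independent samples with unequal variances.
With z* = 1.960, the margin is 1.960 × 1.2307 = 2.4122.
x̄₁ − x̄₂ = 44.6 − 39.1 = 5.5000; the interval is 5.5000 ± 2.4122 = (3.09, 7.91).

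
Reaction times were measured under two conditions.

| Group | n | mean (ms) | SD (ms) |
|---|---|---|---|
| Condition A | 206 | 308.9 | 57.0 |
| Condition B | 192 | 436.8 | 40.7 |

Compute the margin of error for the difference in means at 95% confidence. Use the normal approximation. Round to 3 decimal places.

SE₁ = s₁/√n₁ = 57.0/√206 = 3.9714; SE₂ = 40.7/√192 = 2.9373.
Independent samples, unequal variances: SE_diff = √(SE₁² + SE₂²) = √(15.77201796 + 8.62773129) = 4.9396.
z* = 1.960, so margin of error = 1.960 × 4.9396 = 9.6816.

9.682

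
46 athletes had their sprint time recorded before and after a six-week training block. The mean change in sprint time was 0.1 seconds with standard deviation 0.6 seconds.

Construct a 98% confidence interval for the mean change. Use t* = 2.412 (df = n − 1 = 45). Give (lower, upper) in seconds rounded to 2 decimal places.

This is a matched-pairs design, so SE = s_d/√n = 0.6/√46 = 0.0885.
Margin = 2.412 × 0.0885 = 0.2135; the interval is 0.1 ± 0.2135 = (-0.11, 0.31).

(-0.11, 0.31)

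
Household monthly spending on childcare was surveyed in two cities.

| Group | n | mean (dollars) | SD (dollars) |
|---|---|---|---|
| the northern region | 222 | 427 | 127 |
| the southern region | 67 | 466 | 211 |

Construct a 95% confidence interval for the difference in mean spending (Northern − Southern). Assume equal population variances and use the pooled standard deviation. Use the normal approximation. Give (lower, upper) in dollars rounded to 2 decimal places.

(-80.12, 2.12)

Pooled variance s_p² = [221·127² + 66·211²] / (222+67−2) = 22658.1707, so s_p = 150.5263.
SE_diff = s_p·√(1/n₁ + 1/n₂) = 150.5263·√(1/222 + 1/67) = 20.9820.
z* = 1.960; margin = 1.960 × 20.9820 = 41.1247.
Difference = 427 − 466 = -39.0000.
-39.0000 ± 41.1247 → (-80.12, 2.12).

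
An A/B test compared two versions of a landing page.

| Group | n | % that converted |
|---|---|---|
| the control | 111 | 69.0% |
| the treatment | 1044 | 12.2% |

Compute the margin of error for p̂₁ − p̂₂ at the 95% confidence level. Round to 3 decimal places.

0.088

The two standard errors are √(0.6900×0.3100/111) = 0.04390 and √(0.1220×0.8780/1044) = 0.01013.
Because the samples are independent, SE_diff = √(0.04390² + 0.01013²) = 0.04505.
Using z* = 1.960 for 95%, ME = 1.960 × 0.04505 = 0.08830.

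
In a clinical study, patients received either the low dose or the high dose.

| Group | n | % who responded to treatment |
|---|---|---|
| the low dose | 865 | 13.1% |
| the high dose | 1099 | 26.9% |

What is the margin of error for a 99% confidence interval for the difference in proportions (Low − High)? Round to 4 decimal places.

0.0454

Each SE is √(p̂(1−p̂)/n): √(0.1310·0.8690/865) = 0.01147 and √(0.2690·0.7310/1099) = 0.01338.
SE(p̂₁ − p̂₂) = √(SE₁² + SE₂²) = √(0.0001315609 + 0.0001790244) = 0.01762, since the two samples are independent.
At 99% confidence z* = 2.576; margin = 2.576 × 0.01762 = 0.04539.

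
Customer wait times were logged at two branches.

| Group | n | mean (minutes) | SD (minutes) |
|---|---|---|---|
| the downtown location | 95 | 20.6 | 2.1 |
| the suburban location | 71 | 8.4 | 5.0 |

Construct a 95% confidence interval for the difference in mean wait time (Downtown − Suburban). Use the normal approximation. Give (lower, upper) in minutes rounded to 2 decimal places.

(10.96, 13.44)

Standard errors of each mean: 2.1/√95 = 0.2155 and 5.0/√71 = 0.5934.
SE(x̄₁ − x̄₂) = √(0.2155² + 0.5934²) = 0.6313 for independent samples with unequal variances.
With z* = 1.960, the margin is 1.960 × 0.6313 = 1.2373.
x̄₁ − x̄₂ = 20.6 − 8.4 = 12.2000; the interval is 12.2000 ± 1.2373 = (10.96, 13.44).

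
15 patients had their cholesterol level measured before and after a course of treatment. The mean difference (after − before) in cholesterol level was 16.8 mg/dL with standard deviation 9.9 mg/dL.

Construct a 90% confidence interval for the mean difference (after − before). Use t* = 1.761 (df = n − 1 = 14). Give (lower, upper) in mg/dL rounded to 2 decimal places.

(12.30, 21.30)

This is a matched-pairs design, so SE = s_d/√n = 9.9/√15 = 2.5562.
Margin = 1.761 × 2.5562 = 4.5015; the interval is 16.8 ± 4.5015 = (12.30, 21.30).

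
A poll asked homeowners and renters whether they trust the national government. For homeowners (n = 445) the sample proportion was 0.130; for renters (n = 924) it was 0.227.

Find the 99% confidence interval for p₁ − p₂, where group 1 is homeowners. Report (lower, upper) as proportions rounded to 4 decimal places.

The two standard errors are √(0.1300×0.8700/445) = 0.01594 and √(0.2270×0.7730/924) = 0.01378.
Because the samples are independent, SE_diff = √(0.01594² + 0.01378²) = 0.02107.
Using z* = 2.576 for 99%, ME = 2.576 × 0.02107 = 0.05428.
p̂₁ − p̂₂ = -0.0970; interval -0.0970 ± 0.05428 gives (-0.1513, -0.0427).

(-0.1513, -0.0427)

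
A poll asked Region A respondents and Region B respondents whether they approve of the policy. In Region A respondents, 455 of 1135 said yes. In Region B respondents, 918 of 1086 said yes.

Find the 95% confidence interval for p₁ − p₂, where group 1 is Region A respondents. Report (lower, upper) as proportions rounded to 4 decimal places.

Sample proportions: 455/1135 = 0.4009, 918/1086 = 0.8453.
Each SE is √(p̂(1−p̂)/n): √(0.4009·0.5991/1135) = 0.01455 and √(0.8453·0.1547/1086) = 0.01097.
SE(p̂₁ − p̂₂) = √(SE₁² + SE₂²) = √(0.0002117025 + 0.0001203409) = 0.01822, since the two samples are independent.
At 95% confidence z* = 1.960; margin = 1.960 × 0.01822 = 0.03571.
The difference is 0.4009 − 0.8453 = -0.4444, so the interval is -0.4444 ± 0.03571 = (-0.4801, -0.4087).

(-0.4801, -0.4087)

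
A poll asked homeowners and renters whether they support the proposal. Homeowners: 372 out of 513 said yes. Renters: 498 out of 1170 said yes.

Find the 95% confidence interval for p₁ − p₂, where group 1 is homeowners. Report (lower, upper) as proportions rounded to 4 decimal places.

First, p̂₁ = 372/513 = 0.7251; p̂₂ = 498/1170 = 0.4256.
The two standard errors are √(0.7251×0.2749/513) = 0.01971 and √(0.4256×0.5744/1170) = 0.01445.
Because the samples are independent, SE_diff = √(0.01971² + 0.01445²) = 0.02444.
Using z* = 1.960 for 95%, ME = 1.960 × 0.02444 = 0.04790.
p̂₁ − p̂₂ = 0.2995; interval 0.2995 ± 0.04790 gives (0.2516, 0.3474).

(0.2516, 0.3474)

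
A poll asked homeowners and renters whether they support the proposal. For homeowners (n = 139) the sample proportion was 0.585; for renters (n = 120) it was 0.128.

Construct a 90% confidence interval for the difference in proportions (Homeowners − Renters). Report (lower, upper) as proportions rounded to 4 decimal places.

(0.3719, 0.5421)

SE₁ = √(p̂₁(1−p̂₁)/n₁) = √(0.5850·0.4150/139) = 0.04179; SE₂ = √(0.1280·0.8720/120) = 0.03050.
Independent samples: SE of the difference = √(SE₁² + SE₂²) = √(0.0017464041 + 0.00093025) = 0.05174.
z* for 90% confidence is 1.645, so the margin of error is 1.645 × 0.05174 = 0.08511.
Point estimate p̂₁ − p̂₂ = 0.5850 − 0.1280 = 0.4570.
0.4570 ± 0.08511 → (0.3719, 0.5421).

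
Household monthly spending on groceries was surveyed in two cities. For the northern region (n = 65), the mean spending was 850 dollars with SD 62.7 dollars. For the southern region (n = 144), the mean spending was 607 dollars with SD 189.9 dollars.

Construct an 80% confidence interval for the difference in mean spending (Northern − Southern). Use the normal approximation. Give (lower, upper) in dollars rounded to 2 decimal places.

(220.39, 265.61)

SE₁ = s₁/√n₁ = 62.7/√65 = 7.7770; SE₂ = 189.9/√144 = 15.8250.
Independent samples, unequal variances: SE_diff = √(SE₁² + SE₂²) = √(60.481729 + 250.430625) = 17.6327.
z* = 1.282, so margin of error = 1.282 × 17.6327 = 22.6051.
Difference in means = 850 − 607 = 243.0000.
243.0000 ± 22.6051 → (220.39, 265.61).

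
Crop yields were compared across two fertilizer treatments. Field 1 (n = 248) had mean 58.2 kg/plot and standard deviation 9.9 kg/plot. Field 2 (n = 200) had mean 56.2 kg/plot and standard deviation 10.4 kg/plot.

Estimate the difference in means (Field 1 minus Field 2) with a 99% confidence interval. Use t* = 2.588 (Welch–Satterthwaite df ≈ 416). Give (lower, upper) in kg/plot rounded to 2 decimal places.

Standard errors of each mean: 9.9/√248 = 0.6287 and 10.4/√200 = 0.7354.
SE(x̄₁ − x̄₂) = √(0.6287² + 0.7354²) = 0.9675 for independent samples with unequal variances.
With t* = 2.588, the margin is 2.588 × 0.9675 = 2.5039.
x̄₁ − x̄₂ = 58.2 − 56.2 = 2.0000; the interval is 2.0000 ± 2.5039 = (-0.50, 4.50).

(-0.50, 4.50)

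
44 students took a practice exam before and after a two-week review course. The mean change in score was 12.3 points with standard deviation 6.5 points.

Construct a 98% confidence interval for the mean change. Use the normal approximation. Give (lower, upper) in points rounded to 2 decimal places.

Paired design: SE = s_d/√n = 6.5/√44 = 0.9799.
z* = 2.326; margin of error = 2.326 × 0.9799 = 2.2792.
12.3 ± 2.2792 → (10.02, 14.58).

(10.02, 14.58)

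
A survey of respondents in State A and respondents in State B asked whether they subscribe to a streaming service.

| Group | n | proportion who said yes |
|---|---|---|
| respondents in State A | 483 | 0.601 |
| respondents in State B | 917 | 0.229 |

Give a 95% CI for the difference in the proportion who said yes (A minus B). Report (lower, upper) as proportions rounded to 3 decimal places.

The two standard errors are √(0.6010×0.3990/483) = 0.02228 and √(0.2290×0.7710/917) = 0.01388.
Because the samples are independent, SE_diff = √(0.02228² + 0.01388²) = 0.02625.
Using z* = 1.960 for 95%, ME = 1.960 × 0.02625 = 0.05145.
p̂₁ − p̂₂ = 0.3720; interval 0.3720 ± 0.05145 gives (0.321, 0.423).

(0.321, 0.423)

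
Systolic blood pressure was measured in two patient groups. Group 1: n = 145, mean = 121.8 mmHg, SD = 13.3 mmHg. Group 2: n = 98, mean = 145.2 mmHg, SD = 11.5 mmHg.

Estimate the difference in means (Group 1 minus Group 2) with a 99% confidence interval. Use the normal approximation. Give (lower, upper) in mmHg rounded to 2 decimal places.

Standard errors of each mean: 13.3/√145 = 1.1045 and 11.5/√98 = 1.1617.
SE(x̄₁ − x̄₂) = √(1.1045² + 1.1617²) = 1.6030 for independent samples with unequal variances.
With z* = 2.576, the margin is 2.576 × 1.6030 = 4.1293.
x̄₁ − x̄₂ = 121.8 − 145.2 = -23.4000; the interval is -23.4000 ± 4.1293 = (-27.53, -19.27).

(-27.53, -19.27)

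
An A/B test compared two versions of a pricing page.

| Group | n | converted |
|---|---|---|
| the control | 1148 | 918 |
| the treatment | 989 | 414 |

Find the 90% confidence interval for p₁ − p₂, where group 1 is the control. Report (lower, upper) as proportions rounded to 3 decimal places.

(0.349, 0.413)

First, p̂₁ = 918/1148 = 0.7997; p̂₂ = 414/989 = 0.4186.
The two standard errors are √(0.7997×0.2003/1148) = 0.01181 and √(0.4186×0.5814/989) = 0.01569.
Because the samples are independent, SE_diff = √(0.01181² + 0.01569²) = 0.01964.
Using z* = 1.645 for 90%, ME = 1.645 × 0.01964 = 0.03231.
p̂₁ − p̂₂ = 0.3811; interval 0.3811 ± 0.03231 gives (0.349, 0.413).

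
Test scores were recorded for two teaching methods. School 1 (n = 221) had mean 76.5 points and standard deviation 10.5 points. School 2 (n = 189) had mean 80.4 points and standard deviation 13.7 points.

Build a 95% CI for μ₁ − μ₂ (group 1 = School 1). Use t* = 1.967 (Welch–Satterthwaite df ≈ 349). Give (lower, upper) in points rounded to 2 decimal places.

(-6.30, -1.50)

SE₁ = s₁/√n₁ = 10.5/√221 = 0.7063; SE₂ = 13.7/√189 = 0.9965.
Independent samples, unequal variances: SE_diff = √(SE₁² + SE₂²) = √(0.49885969 + 0.99301225) = 1.2214.
t* = 1.967, so margin of error = 1.967 × 1.2214 = 2.4025.
Difference in means = 76.5 − 80.4 = -3.9000.
-3.9000 ± 2.4025 → (-6.30, -1.50).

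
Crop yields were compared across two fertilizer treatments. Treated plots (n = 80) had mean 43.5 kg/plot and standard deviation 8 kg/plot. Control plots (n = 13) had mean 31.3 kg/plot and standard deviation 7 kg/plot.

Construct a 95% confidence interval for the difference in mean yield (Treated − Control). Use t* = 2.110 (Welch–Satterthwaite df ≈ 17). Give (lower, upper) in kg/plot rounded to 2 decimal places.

(7.69, 16.71)

SE₁ = s₁/√n₁ = 8/√80 = 0.8944; SE₂ = 7/√13 = 1.9415.
Independent samples, unequal variances: SE_diff = √(SE₁² + SE₂²) = √(0.79995136 + 3.76942225) = 2.1376.
t* = 2.110, so margin of error = 2.110 × 2.1376 = 4.5103.
Difference in means = 43.5 − 31.3 = 12.2000.
12.2000 ± 4.5103 → (7.69, 16.71).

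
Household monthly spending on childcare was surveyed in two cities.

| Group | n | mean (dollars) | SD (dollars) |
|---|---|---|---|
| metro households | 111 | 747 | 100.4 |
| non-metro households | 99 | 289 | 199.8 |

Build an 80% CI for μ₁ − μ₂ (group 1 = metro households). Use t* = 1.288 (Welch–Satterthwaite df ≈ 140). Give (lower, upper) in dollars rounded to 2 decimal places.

(429.37, 486.63)

SE₁ = s₁/√n₁ = 100.4/√111 = 9.5295; SE₂ = 199.8/√99 = 20.0807.
Independent samples, unequal variances: SE_diff = √(SE₁² + SE₂²) = √(90.81137025 + 403.23451249) = 22.2271.
t* = 1.288, so margin of error = 1.288 × 22.2271 = 28.6285.
Difference in means = 747 − 289 = 458.0000.
458.0000 ± 28.6285 → (429.37, 486.63).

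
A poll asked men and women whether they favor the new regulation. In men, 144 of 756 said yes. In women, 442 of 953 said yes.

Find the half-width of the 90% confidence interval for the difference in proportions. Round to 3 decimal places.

Sample proportions: 144/756 = 0.1905, 442/953 = 0.4638.
Each SE is √(p̂(1−p̂)/n): √(0.1905·0.8095/756) = 0.01428 and √(0.4638·0.5362/953) = 0.01615.
SE(p̂₁ − p̂₂) = √(SE₁² + SE₂²) = √(0.0002039184 + 0.0002608225) = 0.02156, since the two samples are independent.
At 90% confidence z* = 1.645; margin = 1.645 × 0.02156 = 0.03547.

0.035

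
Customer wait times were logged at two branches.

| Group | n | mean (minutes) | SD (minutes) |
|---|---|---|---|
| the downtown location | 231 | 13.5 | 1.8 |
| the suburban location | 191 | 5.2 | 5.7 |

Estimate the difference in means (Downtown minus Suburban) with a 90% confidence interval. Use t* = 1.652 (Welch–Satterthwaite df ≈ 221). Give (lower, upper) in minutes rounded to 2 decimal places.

SE₁ = s₁/√n₁ = 1.8/√231 = 0.1184; SE₂ = 5.7/√191 = 0.4124.
Independent samples, unequal variances: SE_diff = √(SE₁² + SE₂²) = √(0.01401856 + 0.17007376) = 0.4291.
t* = 1.652, so margin of error = 1.652 × 0.4291 = 0.7089.
Difference in means = 13.5 − 5.2 = 8.3000.
8.3000 ± 0.7089 → (7.59, 9.01).

(7.59, 9.01)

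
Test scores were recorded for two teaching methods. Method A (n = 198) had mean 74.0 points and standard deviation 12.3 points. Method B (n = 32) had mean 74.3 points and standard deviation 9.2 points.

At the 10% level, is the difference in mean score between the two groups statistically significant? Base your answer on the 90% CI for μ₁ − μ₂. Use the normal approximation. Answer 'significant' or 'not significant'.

not significant

SE₁ = s₁/√n₁ = 12.3/√198 = 0.8741; SE₂ = 9.2/√32 = 1.6263.
Independent samples, unequal variances: SE_diff = √(SE₁² + SE₂²) = √(0.76405081 + 2.64485169) = 1.8463.
z* = 1.645, so margin of error = 1.645 × 1.8463 = 3.0372.
Difference in means = 74.0 − 74.3 = -0.3000.
-0.3000 ± 3.0372 → (-3.3372, 2.7372).
The interval (-3.3372, 2.7372) contains 0, so the difference is not significant.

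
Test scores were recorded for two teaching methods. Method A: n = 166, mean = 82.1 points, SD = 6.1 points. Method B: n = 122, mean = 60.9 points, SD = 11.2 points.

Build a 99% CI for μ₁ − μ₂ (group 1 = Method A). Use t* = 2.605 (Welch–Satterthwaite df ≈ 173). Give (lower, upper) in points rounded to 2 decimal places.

SE₁ = s₁/√n₁ = 6.1/√166 = 0.4735; SE₂ = 11.2/√122 = 1.0140.
Independent samples, unequal variances: SE_diff = √(SE₁² + SE₂²) = √(0.22420225 + 1.028196) = 1.1191.
t* = 2.605, so margin of error = 2.605 × 1.1191 = 2.9153.
Difference in means = 82.1 − 60.9 = 21.2000.
21.2000 ± 2.9153 → (18.28, 24.12).

(18.28, 24.12)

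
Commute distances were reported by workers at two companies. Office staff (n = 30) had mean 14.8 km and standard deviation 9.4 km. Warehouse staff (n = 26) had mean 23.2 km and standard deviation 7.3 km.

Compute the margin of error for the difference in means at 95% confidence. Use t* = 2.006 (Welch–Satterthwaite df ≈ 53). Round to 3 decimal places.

4.483

SE₁ = s₁/√n₁ = 9.4/√30 = 1.7162; SE₂ = 7.3/√26 = 1.4316.
Independent samples, unequal variances: SE_diff = √(SE₁² + SE₂²) = √(2.94534244 + 2.04947856) = 2.2349.
t* = 2.006, so margin of error = 2.006 × 2.2349 = 4.4832.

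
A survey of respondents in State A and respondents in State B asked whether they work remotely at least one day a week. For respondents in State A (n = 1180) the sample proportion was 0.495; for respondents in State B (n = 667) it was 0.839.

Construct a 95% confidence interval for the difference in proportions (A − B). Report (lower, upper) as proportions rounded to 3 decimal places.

SE₁ = √(p̂₁(1−p̂₁)/n₁) = √(0.4950·0.5050/1180) = 0.01455; SE₂ = √(0.8390·0.1610/667) = 0.01423.
Independent samples: SE of the difference = √(SE₁² + SE₂²) = √(0.0002117025 + 0.0002024929) = 0.02035.
z* for 95% confidence is 1.960, so the margin of error is 1.960 × 0.02035 = 0.03989.
Point estimate p̂₁ − p̂₂ = 0.4950 − 0.8390 = -0.3440.
-0.3440 ± 0.03989 → (-0.384, -0.304).

(-0.384, -0.304)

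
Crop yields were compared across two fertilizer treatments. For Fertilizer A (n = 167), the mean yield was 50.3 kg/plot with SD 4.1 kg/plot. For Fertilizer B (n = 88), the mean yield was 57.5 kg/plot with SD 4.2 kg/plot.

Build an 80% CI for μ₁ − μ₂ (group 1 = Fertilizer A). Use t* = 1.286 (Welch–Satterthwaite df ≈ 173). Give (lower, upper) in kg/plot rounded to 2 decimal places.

(-7.91, -6.49)

SE₁ = s₁/√n₁ = 4.1/√167 = 0.3173; SE₂ = 4.2/√88 = 0.4477.
Independent samples, unequal variances: SE_diff = √(SE₁² + SE₂²) = √(0.10067929 + 0.20043529) = 0.5487.
t* = 1.286, so margin of error = 1.286 × 0.5487 = 0.7056.
Difference in means = 50.3 − 57.5 = -7.2000.
-7.2000 ± 0.7056 → (-7.91, -6.49).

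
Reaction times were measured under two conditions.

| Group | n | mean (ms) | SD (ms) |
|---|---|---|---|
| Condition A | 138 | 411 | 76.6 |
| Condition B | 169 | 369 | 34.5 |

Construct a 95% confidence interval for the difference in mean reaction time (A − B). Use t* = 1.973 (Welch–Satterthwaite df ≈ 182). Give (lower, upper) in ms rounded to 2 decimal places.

Per-group SEs: s₁/√n₁ = 76.6/√138 = 6.5206, s₂/√n₂ = 34.5/√169 = 2.6538.
Unpooled SE of the difference: √(42.51822436 + 7.04265444) = 7.0399.
Margin of error = t* · SE = 1.973 × 7.0399 = 13.8897.
x̄₁ − x̄₂ = 411 − 369 = 42.0000.
CI: 42.0000 ± 13.8897 = (28.11, 55.89).

(28.11, 55.89)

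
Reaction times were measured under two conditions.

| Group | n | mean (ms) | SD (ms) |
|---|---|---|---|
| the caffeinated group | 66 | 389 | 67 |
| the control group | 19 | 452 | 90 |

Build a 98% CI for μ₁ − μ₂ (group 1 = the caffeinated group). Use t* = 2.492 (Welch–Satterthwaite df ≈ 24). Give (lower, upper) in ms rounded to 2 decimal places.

(-118.41, -7.59)

Per-group SEs: s₁/√n₁ = 67/√66 = 8.2471, s₂/√n₂ = 90/√19 = 20.6474.
Unpooled SE of the difference: √(68.01465841 + 426.31512676) = 22.2335.
Margin of error = t* · SE = 2.492 × 22.2335 = 55.4059.
x̄₁ − x̄₂ = 389 − 452 = -63.0000.
CI: -63.0000 ± 55.4059 = (-118.41, -7.59).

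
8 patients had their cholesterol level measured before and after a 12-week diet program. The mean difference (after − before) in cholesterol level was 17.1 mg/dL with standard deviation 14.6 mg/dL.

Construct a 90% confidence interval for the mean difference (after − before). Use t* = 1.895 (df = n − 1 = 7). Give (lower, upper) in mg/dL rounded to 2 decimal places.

Paired design: SE = s_d/√n = 14.6/√8 = 5.1619.
t* = 1.895; margin of error = 1.895 × 5.1619 = 9.7818.
17.1 ± 9.7818 → (7.32, 26.88).

(7.32, 26.88)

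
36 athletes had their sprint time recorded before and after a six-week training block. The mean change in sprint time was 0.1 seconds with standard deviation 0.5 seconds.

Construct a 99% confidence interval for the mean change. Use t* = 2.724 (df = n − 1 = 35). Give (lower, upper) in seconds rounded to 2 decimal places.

(-0.13, 0.33)

Paired design: SE = s_d/√n = 0.5/√36 = 0.0833.
t* = 2.724; margin of error = 2.724 × 0.0833 = 0.2269.
0.1 ± 0.2269 → (-0.13, 0.33).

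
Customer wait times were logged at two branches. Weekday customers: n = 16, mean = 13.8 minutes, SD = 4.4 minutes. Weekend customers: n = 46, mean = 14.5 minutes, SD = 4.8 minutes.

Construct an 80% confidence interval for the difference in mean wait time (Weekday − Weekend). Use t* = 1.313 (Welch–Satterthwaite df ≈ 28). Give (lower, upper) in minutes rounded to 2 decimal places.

Standard errors of each mean: 4.4/√16 = 1.1000 and 4.8/√46 = 0.7077.
SE(x̄₁ − x̄₂) = √(1.1000² + 0.7077²) = 1.3080 for independent samples with unequal variances.
With t* = 1.313, the margin is 1.313 × 1.3080 = 1.7174.
x̄₁ − x̄₂ = 13.8 − 14.5 = -0.7000; the interval is -0.7000 ± 1.7174 = (-2.42, 1.02).

(-2.42, 1.02)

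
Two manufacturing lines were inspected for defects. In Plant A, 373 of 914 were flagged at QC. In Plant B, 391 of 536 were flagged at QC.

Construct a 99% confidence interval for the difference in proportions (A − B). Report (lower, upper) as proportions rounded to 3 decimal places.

(-0.386, -0.257)

Sample proportions: 373/914 = 0.4081, 391/536 = 0.7295.
Each SE is √(p̂(1−p̂)/n): √(0.4081·0.5919/914) = 0.01626 and √(0.7295·0.2705/536) = 0.01919.
SE(p̂₁ − p̂₂) = √(SE₁² + SE₂²) = √(0.0002643876 + 0.0003682561) = 0.02515, since the two samples are independent.
At 99% confidence z* = 2.576; margin = 2.576 × 0.02515 = 0.06479.
The difference is 0.4081 − 0.7295 = -0.3214, so the interval is -0.3214 ± 0.06479 = (-0.386, -0.257).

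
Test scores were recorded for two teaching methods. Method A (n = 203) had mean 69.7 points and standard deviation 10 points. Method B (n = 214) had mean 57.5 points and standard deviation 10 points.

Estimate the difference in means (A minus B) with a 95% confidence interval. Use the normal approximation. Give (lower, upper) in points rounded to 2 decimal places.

Per-group SEs: s₁/√n₁ = 10/√203 = 0.7019, s₂/√n₂ = 10/√214 = 0.6836.
Unpooled SE of the difference: √(0.49266361 + 0.46730896) = 0.9798.
Margin of error = z* · SE = 1.960 × 0.9798 = 1.9204.
x̄₁ − x̄₂ = 69.7 − 57.5 = 12.2000.
CI: 12.2000 ± 1.9204 = (10.28, 14.12).

(10.28, 14.12)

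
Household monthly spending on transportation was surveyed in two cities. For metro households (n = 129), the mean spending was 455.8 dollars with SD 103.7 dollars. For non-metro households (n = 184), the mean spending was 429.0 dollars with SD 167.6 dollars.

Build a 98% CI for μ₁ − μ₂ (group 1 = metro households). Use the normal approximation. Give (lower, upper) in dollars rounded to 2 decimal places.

SE₁ = s₁/√n₁ = 103.7/√129 = 9.1303; SE₂ = 167.6/√184 = 12.3556.
Independent samples, unequal variances: SE_diff = √(SE₁² + SE₂²) = √(83.36237809 + 152.66085136) = 15.3630.
z* = 2.326, so margin of error = 2.326 × 15.3630 = 35.7343.
Difference in means = 455.8 − 429.0 = 26.8000.
26.8000 ± 35.7343 → (-8.93, 62.53).

(-8.93, 62.53)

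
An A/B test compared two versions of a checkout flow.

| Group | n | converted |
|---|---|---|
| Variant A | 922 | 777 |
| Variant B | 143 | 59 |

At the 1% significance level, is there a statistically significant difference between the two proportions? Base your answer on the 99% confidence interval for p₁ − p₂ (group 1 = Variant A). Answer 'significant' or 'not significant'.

p̂₁ = 777/922 = 0.8427 and p̂₂ = 59/143 = 0.4126.
SE₁ = √(p̂₁(1−p̂₁)/n₁) = √(0.8427·0.1573/922) = 0.01199; SE₂ = √(0.4126·0.5874/143) = 0.04117.
Independent samples: SE of the difference = √(SE₁² + SE₂²) = √(0.0001437601 + 0.0016949689) = 0.04288.
z* for 99% confidence is 2.576, so the margin of error is 2.576 × 0.04288 = 0.11046.
Point estimate p̂₁ − p̂₂ = 0.8427 − 0.4126 = 0.4301.
0.4301 ± 0.11046 → (0.31964, 0.54056).
The interval (0.31964, 0.54056) does not contain 0, so the difference is significant.

significant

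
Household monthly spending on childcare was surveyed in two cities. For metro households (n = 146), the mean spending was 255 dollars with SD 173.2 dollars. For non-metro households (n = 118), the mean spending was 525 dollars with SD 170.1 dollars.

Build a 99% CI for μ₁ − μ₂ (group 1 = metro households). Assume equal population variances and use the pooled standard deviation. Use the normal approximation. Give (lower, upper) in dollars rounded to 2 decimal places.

s_p = √[((n₁−1)s₁² + (n₂−1)s₂²)/(n₁+n₂−2)] = √[(145·173.2² + 117·170.1²)/262] = 171.8226.
SE = 171.8226·√(1/146 + 1/118) = 21.2699.
With z* = 2.576, margin = 2.576 × 21.2699 = 54.7913.
x̄₁ − x̄₂ = 255 − 525 = -270.0000; interval -270.0000 ± 54.7913 = (-324.79, -215.21).

(-324.79, -215.21)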